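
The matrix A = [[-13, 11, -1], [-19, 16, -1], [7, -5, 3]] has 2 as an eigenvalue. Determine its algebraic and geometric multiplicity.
The characteristic polynomial is (x - 2)^3, so the factor x - 2 appears with exponent 3: the algebraic multiplicity is 3.

rank(A - 2I) = 2, so the eigenspace has dimension 3 - 2 = 1: the geometric multiplicity is 1.

Since 1 < 3, A is not diagonalizable.

algebraic multiplicity 3, geometric multiplicity 1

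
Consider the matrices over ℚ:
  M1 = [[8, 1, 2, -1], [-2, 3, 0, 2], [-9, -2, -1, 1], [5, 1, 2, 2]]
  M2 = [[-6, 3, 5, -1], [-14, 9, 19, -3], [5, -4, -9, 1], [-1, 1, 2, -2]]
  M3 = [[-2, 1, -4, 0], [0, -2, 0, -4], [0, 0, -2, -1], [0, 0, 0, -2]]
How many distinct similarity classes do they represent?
2 classes: {M1}, {M2, M3}

Characteristic polynomials: χ_{M1} = (x - 3)^4, χ_{M2} = (x + 2)^4, χ_{M3} = (x + 2)^4.

{M1}: invariant factors (x - 3)^2, (x - 3)^2.

{M2, M3}: invariant factors (x + 2)^2, (x + 2)^2.

Matrices are similar if and only if their invariant-factor lists agree; the partition into similarity classes is {M1}, {M2, M3}.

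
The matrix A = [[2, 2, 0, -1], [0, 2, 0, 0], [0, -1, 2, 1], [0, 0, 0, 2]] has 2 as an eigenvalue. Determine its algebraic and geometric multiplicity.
algebraic multiplicity 4, geometric multiplicity 2

The characteristic polynomial is (x - 2)^4, so the factor x - 2 appears with exponent 4: the algebraic multiplicity is 4.

rank(A - 2I) = 2, so the eigenspace has dimension 4 - 2 = 2: the geometric multiplicity is 2.

Since 2 < 4, A is not diagonalizable.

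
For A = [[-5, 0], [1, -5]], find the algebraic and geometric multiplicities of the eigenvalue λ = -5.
algebraic multiplicity 2, geometric multiplicity 1

The characteristic polynomial is (x + 5)^2, so the factor x + 5 appears with exponent 2: the algebraic multiplicity is 2.

rank(A + 5I) = 1, so the eigenspace has dimension 2 - 1 = 1: the geometric multiplicity is 1.

Since 1 < 2, A is not diagonalizable.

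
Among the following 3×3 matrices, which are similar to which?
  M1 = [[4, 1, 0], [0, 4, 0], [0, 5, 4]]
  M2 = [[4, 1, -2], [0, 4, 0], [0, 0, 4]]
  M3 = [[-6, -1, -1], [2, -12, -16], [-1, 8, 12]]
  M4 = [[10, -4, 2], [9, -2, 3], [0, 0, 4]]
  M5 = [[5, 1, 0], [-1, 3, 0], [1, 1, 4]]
2 classes: {M1, M2, M4, M5}, {M3}

Characteristic polynomials: χ_{M1} = (x - 4)^3, χ_{M2} = (x - 4)^3, χ_{M3} = (x - 4)(x + 5)^2, χ_{M4} = (x - 4)^3, χ_{M5} = (x - 4)^3.

{M1, M2, M4, M5}: invariant factors x - 4, (x - 4)^2.

{M3}: invariant factors (x - 4)(x + 5)^2.

Matrices are similar if and only if their invariant-factor lists agree; the partition into similarity classes is {M1, M2, M4, M5}, {M3}.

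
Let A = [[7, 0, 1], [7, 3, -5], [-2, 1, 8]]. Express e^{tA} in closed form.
e^{tA} = [[(-t^2/2 + t + 1)*e^{6*t}, t^2*e^{6*t}/2, t*(3*t + 2)*e^{6*t}/2], [t*(7 - 2*t)*e^{6*t}, (2*t^2 - 3*t + 1)*e^{6*t}, t*(6*t - 5)*e^{6*t}], [t*(t - 4)*e^{6*t}/2, t*(2 - t)*e^{6*t}/2, (-3*t^2 + 4*t + 2)*e^{6*t}/2]]

A has Jordan form J = [[6, 1, 0], [0, 6, 1], [0, 0, 6]] with A = PJP^{-1}, so e^{tA} = P e^{tJ} P^{-1}.

For a Jordan block J_k(λ), e^{tJ_k(λ)} = e^{λt} · (I + tN + t^2 N^2/2! + ... + t^{k-1} N^{k-1}/(k-1)!) where N is the nilpotent superdiagonal part.

Assembling the blocks and conjugating back gives the entries of e^{tA} as shown above.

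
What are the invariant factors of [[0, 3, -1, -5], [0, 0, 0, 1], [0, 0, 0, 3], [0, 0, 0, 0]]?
x^2, x^2

The Jordan structure of A has elementary divisors x^2, x^2. Arranging the block sizes at each eigenvalue in decreasing order and taking row products gives the invariant factors.

Invariant factors (smallest first, each dividing the next): x^2, x^2.

Check: the last factor x^2 is the minimal polynomial, and the product x^4 is the characteristic polynomial.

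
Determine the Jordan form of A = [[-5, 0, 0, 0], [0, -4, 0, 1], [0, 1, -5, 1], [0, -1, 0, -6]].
J = [[-5, 1, 0, 0], [0, -5, 0, 0], [0, 0, -5, 0], [0, 0, 0, -5]]

The characteristic polynomial is det(xI - A) = (x + 5)^4, so the eigenvalues are -5 (algebraic multiplicity 4).

For λ = -5: rank(A + 5I) = 1, rank((A + 5I)^2) = 0. The eigenspace has dimension 4 - 1 = 3, so there are 3 Jordan blocks; the rank sequence gives block sizes [2, 1, 1].

Assembling the blocks gives the Jordan form J above.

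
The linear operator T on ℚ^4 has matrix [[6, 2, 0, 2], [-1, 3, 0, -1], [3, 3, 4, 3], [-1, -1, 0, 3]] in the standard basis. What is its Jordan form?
The characteristic polynomial is det(xI - A) = (x - 4)^4, so the eigenvalues are 4 (algebraic multiplicity 4).

For λ = 4: rank(A - 4I) = 1, rank((A - 4I)^2) = 0. The eigenspace has dimension 4 - 1 = 3, so there are 3 Jordan blocks; the rank sequence gives block sizes [2, 1, 1].

Assembling the blocks gives the Jordan form J above.

J = [[4, 1, 0, 0], [0, 4, 0, 0], [0, 0, 4, 0], [0, 0, 0, 4]]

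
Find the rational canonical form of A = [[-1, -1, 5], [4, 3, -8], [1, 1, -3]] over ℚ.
R = [[0, 0, 2], [1, 0, 2], [0, 1, -1]]

The invariant factors of A (the non-unit diagonal entries of the Smith normal form of xI - A over ℚ[x]) are (x + 1)(x^2 - 2), each dividing the next. The characteristic polynomial is their product, (x + 1)(x^2 - 2).

The rational canonical form is the block-diagonal matrix of companion matrices C(f_i):
R = [[0, 0, 2], [1, 0, 2], [0, 1, -1]].

Note the characteristic polynomial does not split into linear factors over ℚ, so A has no Jordan form over ℚ; the rational canonical form exists over any field.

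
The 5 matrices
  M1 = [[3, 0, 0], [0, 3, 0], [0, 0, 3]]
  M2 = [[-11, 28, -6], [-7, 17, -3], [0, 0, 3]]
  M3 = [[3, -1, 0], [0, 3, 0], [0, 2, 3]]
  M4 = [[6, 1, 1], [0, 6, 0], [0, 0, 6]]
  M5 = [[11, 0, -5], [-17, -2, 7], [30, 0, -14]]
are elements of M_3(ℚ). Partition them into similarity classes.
4 classes: {M1}, {M2, M3}, {M4}, {M5}

Characteristic polynomials: χ_{M1} = (x - 3)^3, χ_{M2} = (x - 3)^3, χ_{M3} = (x - 3)^3, χ_{M4} = (x - 6)^3, χ_{M5} = (x - 1)(x + 2)(x + 4).

{M1}: invariant factors x - 3, x - 3, x - 3.

{M2, M3}: invariant factors x - 3, (x - 3)^2.

{M4}: invariant factors x - 6, (x - 6)^2.

{M5}: invariant factors (x - 1)(x + 2)(x + 4).

Matrices are similar if and only if their invariant-factor lists agree; the partition into similarity classes is {M1}, {M2, M3}, {M4}, {M5}.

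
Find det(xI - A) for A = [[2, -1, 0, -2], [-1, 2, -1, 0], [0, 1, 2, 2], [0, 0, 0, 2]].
χ_A(x) = (x - 2)^4

xI - A = [[x - 2, 1, 0, 2], [1, x - 2, 1, 0], [0, -1, x - 2, -2], [0, 0, 0, x - 2]].

Expanding det(xI - A) along the first row:
det(xI - A) = + (x - 2)·det([[x - 2, 1, 0], [-1, x - 2, -2], [0, 0, x - 2]]) - (1)·det([[1, 1, 0], [0, x - 2, -2], [0, 0, x - 2]]) + (0)·det([[1, x - 2, 0], [0, -1, -2], [0, 0, x - 2]]) - (2)·det([[1, x - 2, 1], [0, -1, x - 2], [0, 0, 0]]).

Evaluating gives χ_A(x) = x^4 - 8x^3 + 24x^2 - 32x + 16 = (x - 2)^4.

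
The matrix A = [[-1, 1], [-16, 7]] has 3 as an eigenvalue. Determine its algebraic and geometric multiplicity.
algebraic multiplicity 2, geometric multiplicity 1

The characteristic polynomial is (x - 3)^2, so the factor x - 3 appears with exponent 2: the algebraic multiplicity is 2.

rank(A - 3I) = 1, so the eigenspace has dimension 2 - 1 = 1: the geometric multiplicity is 1.

Since 1 < 2, A is not diagonalizable.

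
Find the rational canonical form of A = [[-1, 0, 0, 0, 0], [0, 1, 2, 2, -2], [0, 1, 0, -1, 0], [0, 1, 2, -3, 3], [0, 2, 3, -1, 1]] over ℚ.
The invariant factors of A (the non-unit diagonal entries of the Smith normal form of xI - A over ℚ[x]) are x + 1, (x + 1)(x^3 + 5), each dividing the next. The characteristic polynomial is their product, (x + 1)^2(x^3 + 5).

The rational canonical form is the block-diagonal matrix of companion matrices C(f_i):
R = [[-1, 0, 0, 0, 0], [0, 0, 0, 0, -5], [0, 1, 0, 0, -5], [0, 0, 1, 0, 0], [0, 0, 0, 1, -1]].

Note the characteristic polynomial does not split into linear factors over ℚ, so A has no Jordan form over ℚ; the rational canonical form exists over any field.

R = [[-1, 0, 0, 0, 0], [0, 0, 0, 0, -5], [0, 1, 0, 0, -5], [0, 0, 1, 0, 0], [0, 0, 0, 1, -1]]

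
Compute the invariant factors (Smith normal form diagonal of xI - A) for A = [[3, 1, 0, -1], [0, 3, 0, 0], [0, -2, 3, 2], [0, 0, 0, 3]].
The Jordan structure of A has elementary divisors (x - 3)^2, (x - 3), (x - 3). Arranging the block sizes at each eigenvalue in decreasing order and taking row products gives the invariant factors.

Invariant factors (smallest first, each dividing the next): x - 3, x - 3, (x - 3)^2.

Check: the last factor (x - 3)^2 is the minimal polynomial, and the product (x - 3)^4 is the characteristic polynomial.

x - 3, x - 3, (x - 3)^2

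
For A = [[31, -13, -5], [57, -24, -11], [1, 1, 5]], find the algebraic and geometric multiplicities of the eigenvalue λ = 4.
algebraic multiplicity 3, geometric multiplicity 1

The characteristic polynomial is (x - 4)^3, so the factor x - 4 appears with exponent 3: the algebraic multiplicity is 3.

rank(A - 4I) = 2, so the eigenspace has dimension 3 - 2 = 1: the geometric multiplicity is 1.

Since 1 < 3, A is not diagonalizable.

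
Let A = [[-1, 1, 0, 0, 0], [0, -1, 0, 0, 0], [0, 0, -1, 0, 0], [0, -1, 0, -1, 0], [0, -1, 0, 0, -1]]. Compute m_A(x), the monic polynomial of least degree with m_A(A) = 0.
The characteristic polynomial factors as (x + 1)^5. The minimal polynomial is ∏(x - λ)^{k_λ} where k_λ is the size of the largest Jordan block at λ.

For λ = -1: rank(A + I) = 1, and the largest Jordan block has size 2 (the smallest k with rank((A + I)^k) = rank((A + I)^(k+1))).

So m_A(x) = (x + 1)^2.

m_A(x) = (x + 1)^2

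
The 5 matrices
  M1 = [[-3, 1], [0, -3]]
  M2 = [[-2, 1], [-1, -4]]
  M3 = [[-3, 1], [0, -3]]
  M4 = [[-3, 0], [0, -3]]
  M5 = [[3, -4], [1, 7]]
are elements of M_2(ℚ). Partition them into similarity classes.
Characteristic polynomials: χ_{M1} = (x + 3)^2, χ_{M2} = (x + 3)^2, χ_{M3} = (x + 3)^2, χ_{M4} = (x + 3)^2, χ_{M5} = (x - 5)^2.

{M1, M2, M3}: invariant factors (x + 3)^2.

{M4}: invariant factors x + 3, x + 3.

{M5}: invariant factors (x - 5)^2.

Matrices are similar if and only if their invariant-factor lists agree; the partition into similarity classes is {M1, M2, M3}, {M4}, {M5}.

3 classes: {M1, M2, M3}, {M4}, {M5}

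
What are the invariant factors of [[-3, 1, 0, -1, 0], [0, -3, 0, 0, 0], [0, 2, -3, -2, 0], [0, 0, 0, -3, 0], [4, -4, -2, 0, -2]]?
The Jordan structure of A has elementary divisors (x + 3)^2, (x + 3), (x + 3), (x + 2). Arranging the block sizes at each eigenvalue in decreasing order and taking row products gives the invariant factors.

Invariant factors (smallest first, each dividing the next): x + 3, x + 3, (x + 2)(x + 3)^2.

Check: the last factor (x + 2)(x + 3)^2 is the minimal polynomial, and the product (x + 2)(x + 3)^4 is the characteristic polynomial.

x + 3, x + 3, (x + 2)(x + 3)^2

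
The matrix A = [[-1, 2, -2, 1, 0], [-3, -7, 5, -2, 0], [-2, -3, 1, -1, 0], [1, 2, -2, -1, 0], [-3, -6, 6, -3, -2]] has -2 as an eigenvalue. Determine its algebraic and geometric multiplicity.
algebraic multiplicity 5, geometric multiplicity 3

The characteristic polynomial is (x + 2)^5, so the factor x + 2 appears with exponent 5: the algebraic multiplicity is 5.

rank(A + 2I) = 2, so the eigenspace has dimension 5 - 2 = 3: the geometric multiplicity is 3.

Since 3 < 5, A is not diagonalizable.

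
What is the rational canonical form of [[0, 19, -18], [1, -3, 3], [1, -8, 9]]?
R = [[0, 0, -24], [1, 0, 4], [0, 1, 6]]

The invariant factors of A (the non-unit diagonal entries of the Smith normal form of xI - A over ℚ[x]) are (x - 6)(x - 2)(x + 2), each dividing the next. The characteristic polynomial is their product, (x - 6)(x - 2)(x + 2).

The rational canonical form is the block-diagonal matrix of companion matrices C(f_i):
R = [[0, 0, -24], [1, 0, 4], [0, 1, 6]].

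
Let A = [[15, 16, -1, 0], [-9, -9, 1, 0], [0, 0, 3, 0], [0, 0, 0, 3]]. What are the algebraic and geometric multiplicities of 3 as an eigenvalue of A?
The characteristic polynomial is (x - 3)^4, so the factor x - 3 appears with exponent 4: the algebraic multiplicity is 4.

rank(A - 3I) = 2, so the eigenspace has dimension 4 - 2 = 2: the geometric multiplicity is 2.

Since 2 < 4, A is not diagonalizable.

algebraic multiplicity 4, geometric multiplicity 2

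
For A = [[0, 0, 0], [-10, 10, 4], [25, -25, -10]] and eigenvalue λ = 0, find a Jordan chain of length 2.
v_1 = [[1, 2, -2]]^T, v_2 = [[0, 2, -5]]^T

We seek v_1 ∈ ker(A^2) \ ker(A), then set v_{i+1} = A v_i.

One such chain is v_1 = [[1, 2, -2]]^T, v_2 = [[0, 2, -5]]^T. Check: A v_2 = [[0, 0, 0]]^T = 0.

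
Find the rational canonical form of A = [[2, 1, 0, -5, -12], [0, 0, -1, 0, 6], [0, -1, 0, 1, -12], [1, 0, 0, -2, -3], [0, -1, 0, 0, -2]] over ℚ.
R = [[0, 0, 0, 0, -18], [1, 0, 0, 0, -9], [0, 1, 0, 0, -12], [0, 0, 1, 0, -6], [0, 0, 0, 1, -2]]

The invariant factors of A (the non-unit diagonal entries of the Smith normal form of xI - A over ℚ[x]) are (x + 2)(x^2 + 3)^2, each dividing the next. The characteristic polynomial is their product, (x + 2)(x^2 + 3)^2.

The rational canonical form is the block-diagonal matrix of companion matrices C(f_i):
R = [[0, 0, 0, 0, -18], [1, 0, 0, 0, -9], [0, 1, 0, 0, -12], [0, 0, 1, 0, -6], [0, 0, 0, 1, -2]].

Note the characteristic polynomial does not split into linear factors over ℚ, so A has no Jordan form over ℚ; the rational canonical form exists over any field.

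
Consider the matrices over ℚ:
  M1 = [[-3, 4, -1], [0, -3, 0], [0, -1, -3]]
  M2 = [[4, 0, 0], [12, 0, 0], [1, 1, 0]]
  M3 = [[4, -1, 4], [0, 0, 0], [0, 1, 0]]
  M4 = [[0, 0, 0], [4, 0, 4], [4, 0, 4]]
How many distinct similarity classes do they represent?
Characteristic polynomials: χ_{M1} = (x + 3)^3, χ_{M2} = x^2(x - 4), χ_{M3} = x^2(x - 4), χ_{M4} = x^2(x - 4).

{M1}: invariant factors (x + 3)^3.

{M2, M3}: invariant factors x^2(x - 4).

{M4}: invariant factors x, x(x - 4).

Matrices are similar if and only if their invariant-factor lists agree; the partition into similarity classes is {M1}, {M2, M3}, {M4}.

3 classes: {M1}, {M2, M3}, {M4}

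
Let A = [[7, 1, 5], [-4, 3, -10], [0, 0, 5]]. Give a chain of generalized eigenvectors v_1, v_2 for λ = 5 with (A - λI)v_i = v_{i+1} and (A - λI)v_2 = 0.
v_1 = [[-3, 2, 1]]^T, v_2 = [[1, -2, 0]]^T

We seek v_1 ∈ ker((A - 5I)^2) \ ker(A - 5I), then set v_{i+1} = (A - 5I) v_i.

One such chain is v_1 = [[-3, 2, 1]]^T, v_2 = [[1, -2, 0]]^T. Check: (A - 5I) v_2 = [[0, 0, 0]]^T = 0.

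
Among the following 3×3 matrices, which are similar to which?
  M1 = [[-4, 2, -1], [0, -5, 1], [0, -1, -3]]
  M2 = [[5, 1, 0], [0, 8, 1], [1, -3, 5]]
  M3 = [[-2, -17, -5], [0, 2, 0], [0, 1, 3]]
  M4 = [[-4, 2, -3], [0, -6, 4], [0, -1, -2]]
Characteristic polynomials: χ_{M1} = (x + 4)^3, χ_{M2} = (x - 6)^3, χ_{M3} = (x - 3)(x - 2)(x + 2), χ_{M4} = (x + 4)^3.

{M1, M4}: invariant factors (x + 4)^3.

{M2}: invariant factors (x - 6)^3.

{M3}: invariant factors (x - 3)(x - 2)(x + 2).

Matrices are similar if and only if their invariant-factor lists agree; the partition into similarity classes is {M1, M4}, {M2}, {M3}.

3 classes: {M1, M4}, {M2}, {M3}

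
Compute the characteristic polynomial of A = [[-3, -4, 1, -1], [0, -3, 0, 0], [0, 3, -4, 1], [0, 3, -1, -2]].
χ_A(x) = (x + 3)^4

xI - A = [[x + 3, 4, -1, 1], [0, x + 3, 0, 0], [0, -3, x + 4, -1], [0, -3, 1, x + 2]].

Expanding det(xI - A) along the first row:
det(xI - A) = + (x + 3)·det([[x + 3, 0, 0], [-3, x + 4, -1], [-3, 1, x + 2]]) - (4)·det([[0, 0, 0], [0, x + 4, -1], [0, 1, x + 2]]) + (-1)·det([[0, x + 3, 0], [0, -3, -1], [0, -3, x + 2]]) - (1)·det([[0, x + 3, 0], [0, -3, x + 4], [0, -3, 1]]).

Evaluating gives χ_A(x) = x^4 + 12x^3 + 54x^2 + 108x + 81 = (x + 3)^4.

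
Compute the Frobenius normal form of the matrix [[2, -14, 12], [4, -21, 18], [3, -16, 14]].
R = [[0, 0, 4], [1, 0, 0], [0, 1, -5]]

The invariant factors of A (the non-unit diagonal entries of the Smith normal form of xI - A over ℚ[x]) are (x + 1)(x^2 + 4x - 4), each dividing the next. The characteristic polynomial is their product, (x + 1)(x^2 + 4x - 4).

The rational canonical form is the block-diagonal matrix of companion matrices C(f_i):
R = [[0, 0, 4], [1, 0, 0], [0, 1, -5]].

Note the characteristic polynomial does not split into linear factors over ℚ, so A has no Jordan form over ℚ; the rational canonical form exists over any field.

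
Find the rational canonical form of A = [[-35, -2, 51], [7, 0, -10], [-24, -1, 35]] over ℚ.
R = [[0, 0, 3], [1, 0, -3], [0, 1, 0]]

The invariant factors of A (the non-unit diagonal entries of the Smith normal form of xI - A over ℚ[x]) are x^3 + 3x - 3, each dividing the next. The characteristic polynomial is their product, x^3 + 3x - 3.

The rational canonical form is the block-diagonal matrix of companion matrices C(f_i):
R = [[0, 0, 3], [1, 0, -3], [0, 1, 0]].

Note the characteristic polynomial does not split into linear factors over ℚ, so A has no Jordan form over ℚ; the rational canonical form exists over any field.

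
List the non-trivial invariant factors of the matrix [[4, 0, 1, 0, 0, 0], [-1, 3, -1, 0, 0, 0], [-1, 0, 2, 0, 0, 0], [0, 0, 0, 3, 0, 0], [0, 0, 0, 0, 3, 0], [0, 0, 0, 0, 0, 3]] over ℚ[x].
x - 3, x - 3, x - 3, x - 3, (x - 3)^2

The Jordan structure of A has elementary divisors (x - 3)^2, (x - 3), (x - 3), (x - 3), (x - 3). Arranging the block sizes at each eigenvalue in decreasing order and taking row products gives the invariant factors.

Invariant factors (smallest first, each dividing the next): x - 3, x - 3, x - 3, x - 3, (x - 3)^2.

Check: the last factor (x - 3)^2 is the minimal polynomial, and the product (x - 3)^6 is the characteristic polynomial.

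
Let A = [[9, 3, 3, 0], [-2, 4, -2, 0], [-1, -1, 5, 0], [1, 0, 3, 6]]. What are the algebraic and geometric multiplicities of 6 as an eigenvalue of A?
algebraic multiplicity 4, geometric multiplicity 2

The characteristic polynomial is (x - 6)^4, so the factor x - 6 appears with exponent 4: the algebraic multiplicity is 4.

rank(A - 6I) = 2, so the eigenspace has dimension 4 - 2 = 2: the geometric multiplicity is 2.

Since 2 < 4, A is not diagonalizable.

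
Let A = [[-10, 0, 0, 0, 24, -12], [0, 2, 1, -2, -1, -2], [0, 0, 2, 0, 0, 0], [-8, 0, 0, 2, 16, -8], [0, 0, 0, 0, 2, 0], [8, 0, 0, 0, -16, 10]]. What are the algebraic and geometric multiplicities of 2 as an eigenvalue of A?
The characteristic polynomial is (x - 2)^5(x + 2), so the factor x - 2 appears with exponent 5: the algebraic multiplicity is 5.

rank(A - 2I) = 2, so the eigenspace has dimension 6 - 2 = 4: the geometric multiplicity is 4.

Since 4 < 5, A is not diagonalizable.

algebraic multiplicity 5, geometric multiplicity 4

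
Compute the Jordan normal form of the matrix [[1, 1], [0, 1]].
J = [[1, 1], [0, 1]]

The characteristic polynomial is det(xI - A) = (x - 1)^2, so the eigenvalues are 1 (algebraic multiplicity 2).

For λ = 1: rank(A - I) = 1, rank((A - I)^2) = 0. The eigenspace has dimension 2 - 1 = 1, so there is 1 Jordan block; the rank sequence gives block sizes [2].

Assembling the blocks gives the Jordan form J above.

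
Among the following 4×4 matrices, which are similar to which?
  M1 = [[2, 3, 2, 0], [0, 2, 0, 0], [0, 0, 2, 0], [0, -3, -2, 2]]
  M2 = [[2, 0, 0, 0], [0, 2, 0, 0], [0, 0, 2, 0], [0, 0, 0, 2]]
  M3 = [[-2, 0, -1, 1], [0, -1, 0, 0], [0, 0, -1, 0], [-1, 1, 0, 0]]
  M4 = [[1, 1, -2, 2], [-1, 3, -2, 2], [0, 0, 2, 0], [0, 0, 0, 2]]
Characteristic polynomials: χ_{M1} = (x - 2)^4, χ_{M2} = (x - 2)^4, χ_{M3} = (x + 1)^4, χ_{M4} = (x - 2)^4.

{M1, M4}: invariant factors x - 2, x - 2, (x - 2)^2.

{M2}: invariant factors x - 2, x - 2, x - 2, x - 2.

{M3}: invariant factors x + 1, (x + 1)^3.

Matrices are similar if and only if their invariant-factor lists agree; the partition into similarity classes is {M1, M4}, {M2}, {M3}.

3 classes: {M1, M4}, {M2}, {M3}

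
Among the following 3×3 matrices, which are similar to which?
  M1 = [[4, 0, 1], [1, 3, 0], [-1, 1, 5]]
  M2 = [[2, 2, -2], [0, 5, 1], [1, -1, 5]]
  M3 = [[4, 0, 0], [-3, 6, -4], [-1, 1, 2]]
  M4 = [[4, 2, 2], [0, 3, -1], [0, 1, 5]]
2 classes: {M1, M2, M3}, {M4}

Characteristic polynomials: χ_{M1} = (x - 4)^3, χ_{M2} = (x - 4)^3, χ_{M3} = (x - 4)^3, χ_{M4} = (x - 4)^3.

{M1, M2, M3}: invariant factors (x - 4)^3.

{M4}: invariant factors x - 4, (x - 4)^2.

Matrices are similar if and only if their invariant-factor lists agree; the partition into similarity classes is {M1, M2, M3}, {M4}.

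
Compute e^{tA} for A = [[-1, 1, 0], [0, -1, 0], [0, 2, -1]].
e^{tA} = [[e^{-t}, t*e^{-t}, 0], [0, e^{-t}, 0], [0, 2*t*e^{-t}, e^{-t}]]

A has Jordan form J = [[-1, 1, 0], [0, -1, 0], [0, 0, -1]] with A = PJP^{-1}, so e^{tA} = P e^{tJ} P^{-1}.

For a Jordan block J_k(λ), e^{tJ_k(λ)} = e^{λt} · (I + tN + t^2 N^2/2! + ... + t^{k-1} N^{k-1}/(k-1)!) where N is the nilpotent superdiagonal part.

Assembling the blocks and conjugating back gives the entries of e^{tA} as shown above.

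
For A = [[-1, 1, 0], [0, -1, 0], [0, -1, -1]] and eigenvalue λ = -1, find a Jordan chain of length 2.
We seek v_1 ∈ ker((A + I)^2) \ ker(A + I), then set v_{i+1} = (A + I) v_i.

One such chain is v_1 = [[-1, 1, 0]]^T, v_2 = [[1, 0, -1]]^T. Check: (A + I) v_2 = [[0, 0, 0]]^T = 0.

v_1 = [[-1, 1, 0]]^T, v_2 = [[1, 0, -1]]^T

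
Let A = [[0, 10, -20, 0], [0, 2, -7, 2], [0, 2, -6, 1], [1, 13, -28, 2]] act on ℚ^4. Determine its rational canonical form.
The invariant factors of A (the non-unit diagonal entries of the Smith normal form of xI - A over ℚ[x]) are (x + 2)(x^3 - 4x - 5), each dividing the next. The characteristic polynomial is their product, (x + 2)(x^3 - 4x - 5).

The rational canonical form is the block-diagonal matrix of companion matrices C(f_i):
R = [[0, 0, 0, 10], [1, 0, 0, 13], [0, 1, 0, 4], [0, 0, 1, -2]].

Note the characteristic polynomial does not split into linear factors over ℚ, so A has no Jordan form over ℚ; the rational canonical form exists over any field.

R = [[0, 0, 0, 10], [1, 0, 0, 13], [0, 1, 0, 4], [0, 0, 1, -2]]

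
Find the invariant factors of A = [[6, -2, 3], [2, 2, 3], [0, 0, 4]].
x - 4, (x - 4)^2

The Jordan structure of A has elementary divisors (x - 4)^2, (x - 4). Arranging the block sizes at each eigenvalue in decreasing order and taking row products gives the invariant factors.

Invariant factors (smallest first, each dividing the next): x - 4, (x - 4)^2.

Check: the last factor (x - 4)^2 is the minimal polynomial, and the product (x - 4)^3 is the characteristic polynomial.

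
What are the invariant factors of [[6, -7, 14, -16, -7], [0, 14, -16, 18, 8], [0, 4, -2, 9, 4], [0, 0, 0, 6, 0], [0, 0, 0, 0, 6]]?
The Jordan structure of A has elementary divisors (x - 6)^2, (x - 6)^2, (x - 6). Arranging the block sizes at each eigenvalue in decreasing order and taking row products gives the invariant factors.

Invariant factors (smallest first, each dividing the next): x - 6, (x - 6)^2, (x - 6)^2.

Check: the last factor (x - 6)^2 is the minimal polynomial, and the product (x - 6)^5 is the characteristic polynomial.

x - 6, (x - 6)^2, (x - 6)^2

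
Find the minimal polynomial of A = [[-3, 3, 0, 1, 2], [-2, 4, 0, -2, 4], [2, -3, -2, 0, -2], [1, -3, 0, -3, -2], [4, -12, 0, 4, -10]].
The characteristic polynomial factors as (x + 2)^3(x + 4)^2. The minimal polynomial is ∏(x - λ)^{k_λ} where k_λ is the size of the largest Jordan block at λ.

For λ = -4: rank(A + 4I) = 4, and the largest Jordan block has size 2 (the smallest k with rank((A + 4I)^k) = rank((A + 4I)^(k+1))).
For λ = -2: rank(A + 2I) = 3, and the largest Jordan block has size 2 (the smallest k with rank((A + 2I)^k) = rank((A + 2I)^(k+1))).

So m_A(x) = (x + 2)^2(x + 4)^2.

m_A(x) = (x + 2)^2(x + 4)^2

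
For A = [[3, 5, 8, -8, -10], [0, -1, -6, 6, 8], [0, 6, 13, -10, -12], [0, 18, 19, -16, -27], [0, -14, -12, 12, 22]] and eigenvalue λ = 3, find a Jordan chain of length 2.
v_1 = [[-1, 1, -1, -3, 2]]^T, v_2 = [[1, 0, 2, 2, 0]]^T

We seek v_1 ∈ ker((A - 3I)^2) \ ker(A - 3I), then set v_{i+1} = (A - 3I) v_i.

One such chain is v_1 = [[-1, 1, -1, -3, 2]]^T, v_2 = [[1, 0, 2, 2, 0]]^T. Check: (A - 3I) v_2 = [[0, 0, 0, 0, 0]]^T = 0.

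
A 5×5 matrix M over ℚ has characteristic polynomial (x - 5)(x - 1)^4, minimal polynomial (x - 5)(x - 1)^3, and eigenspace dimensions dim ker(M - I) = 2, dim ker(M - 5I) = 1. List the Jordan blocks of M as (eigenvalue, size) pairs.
Jordan blocks: (1, 3), (1, 1), (5, 1)

λ = 1: algebraic multiplicity 4 (exponent in χ_M), largest block size 3 (exponent in m_M), 2 blocks (geometric multiplicity). These force block sizes [3, 1].
λ = 5: algebraic multiplicity 1 (exponent in χ_M), largest block size 1 (exponent in m_M), 1 block (geometric multiplicity). This forces block sizes [1].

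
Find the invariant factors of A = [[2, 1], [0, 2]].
The Jordan structure of A has elementary divisors (x - 2)^2. Arranging the block sizes at each eigenvalue in decreasing order and taking row products gives the invariant factors.

Invariant factors (smallest first, each dividing the next): (x - 2)^2.

Check: the last factor (x - 2)^2 is the minimal polynomial, and the product (x - 2)^2 is the characteristic polynomial.

(x - 2)^2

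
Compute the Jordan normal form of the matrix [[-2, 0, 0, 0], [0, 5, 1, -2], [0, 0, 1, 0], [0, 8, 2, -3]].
J = [[-2, 0, 0, 0], [0, 1, 1, 0], [0, 0, 1, 0], [0, 0, 0, 1]]

The characteristic polynomial is det(xI - A) = (x - 1)^3(x + 2), so the eigenvalues are -2 (algebraic multiplicity 1), 1 (algebraic multiplicity 3).

For λ = -2: algebraic multiplicity 1 gives one 1×1 block.

For λ = 1: rank(A - I) = 2, rank((A - I)^2) = 1. The eigenspace has dimension 4 - 2 = 2, so there are 2 Jordan blocks; the rank sequence gives block sizes [2, 1].

Assembling the blocks gives the Jordan form J above.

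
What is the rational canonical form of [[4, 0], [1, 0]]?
The invariant factors of A (the non-unit diagonal entries of the Smith normal form of xI - A over ℚ[x]) are x(x - 4), each dividing the next. The characteristic polynomial is their product, x(x - 4).

The rational canonical form is the block-diagonal matrix of companion matrices C(f_i):
R = [[0, 0], [1, 4]].

R = [[0, 0], [1, 4]]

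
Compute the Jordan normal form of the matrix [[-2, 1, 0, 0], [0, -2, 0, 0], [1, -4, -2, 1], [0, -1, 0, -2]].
The characteristic polynomial is det(xI - A) = (x + 2)^4, so the eigenvalues are -2 (algebraic multiplicity 4).

For λ = -2: rank(A + 2I) = 2, rank((A + 2I)^2) = 0. The eigenspace has dimension 4 - 2 = 2, so there are 2 Jordan blocks; the rank sequence gives block sizes [2, 2].

Assembling the blocks gives the Jordan form J above.

J = [[-2, 1, 0, 0], [0, -2, 0, 0], [0, 0, -2, 1], [0, 0, 0, -2]]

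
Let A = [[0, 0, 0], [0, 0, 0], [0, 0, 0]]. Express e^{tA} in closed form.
e^{tA} = [[1, 0, 0], [0, 1, 0], [0, 0, 1]]

A has Jordan form J = [[0, 0, 0], [0, 0, 0], [0, 0, 0]] with A = PJP^{-1}, so e^{tA} = P e^{tJ} P^{-1}.

For a Jordan block J_k(λ), e^{tJ_k(λ)} = e^{λt} · (I + tN + t^2 N^2/2! + ... + t^{k-1} N^{k-1}/(k-1)!) where N is the nilpotent superdiagonal part.

Assembling the blocks and conjugating back gives the entries of e^{tA} as shown above.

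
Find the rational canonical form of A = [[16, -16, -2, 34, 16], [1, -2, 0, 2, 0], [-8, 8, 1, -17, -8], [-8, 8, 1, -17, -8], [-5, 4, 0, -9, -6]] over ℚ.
The invariant factors of A (the non-unit diagonal entries of the Smith normal form of xI - A over ℚ[x]) are x(x + 2), x(x + 2)(x + 4), each dividing the next. The characteristic polynomial is their product, x^2(x + 2)^2(x + 4).

The rational canonical form is the block-diagonal matrix of companion matrices C(f_i):
R = [[0, 0, 0, 0, 0], [1, -2, 0, 0, 0], [0, 0, 0, 0, 0], [0, 0, 1, 0, -8], [0, 0, 0, 1, -6]].

R = [[0, 0, 0, 0, 0], [1, -2, 0, 0, 0], [0, 0, 0, 0, 0], [0, 0, 1, 0, -8], [0, 0, 0, 1, -6]]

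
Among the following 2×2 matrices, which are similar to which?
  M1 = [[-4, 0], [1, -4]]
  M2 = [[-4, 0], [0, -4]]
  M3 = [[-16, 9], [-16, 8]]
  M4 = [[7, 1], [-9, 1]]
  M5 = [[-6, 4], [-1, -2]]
3 classes: {M1, M3, M5}, {M2}, {M4}

Characteristic polynomials: χ_{M1} = (x + 4)^2, χ_{M2} = (x + 4)^2, χ_{M3} = (x + 4)^2, χ_{M4} = (x - 4)^2, χ_{M5} = (x + 4)^2.

{M1, M3, M5}: invariant factors (x + 4)^2.

{M2}: invariant factors x + 4, x + 4.

{M4}: invariant factors (x - 4)^2.

Matrices are similar if and only if their invariant-factor lists agree; the partition into similarity classes is {M1, M3, M5}, {M2}, {M4}.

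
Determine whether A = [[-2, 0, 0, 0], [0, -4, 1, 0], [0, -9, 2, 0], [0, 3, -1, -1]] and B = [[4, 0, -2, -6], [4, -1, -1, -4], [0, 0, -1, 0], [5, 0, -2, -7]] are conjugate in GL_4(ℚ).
Two matrices over a field are similar if and only if they have the same invariant factors.

Both A and B have characteristic polynomial (x + 1)^3(x + 2) and minimal polynomial (x + 1)^2(x + 2). Computing further, both have invariant factors x + 1, (x + 1)^2(x + 2). Hence A and B are similar.

Yes.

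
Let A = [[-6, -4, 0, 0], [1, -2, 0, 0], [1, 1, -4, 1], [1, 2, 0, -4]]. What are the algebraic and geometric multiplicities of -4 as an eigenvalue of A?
The characteristic polynomial is (x + 4)^4, so the factor x + 4 appears with exponent 4: the algebraic multiplicity is 4.

rank(A + 4I) = 2, so the eigenspace has dimension 4 - 2 = 2: the geometric multiplicity is 2.

Since 2 < 4, A is not diagonalizable.

algebraic multiplicity 4, geometric multiplicity 2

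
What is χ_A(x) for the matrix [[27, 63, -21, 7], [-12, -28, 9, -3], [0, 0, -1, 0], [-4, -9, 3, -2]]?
xI - A = [[x - 27, -63, 21, -7], [12, x + 28, -9, 3], [0, 0, x + 1, 0], [4, 9, -3, x + 2]].

Expanding det(xI - A) along the first row:
det(xI - A) = + (x - 27)·det([[x + 28, -9, 3], [0, x + 1, 0], [9, -3, x + 2]]) - (-63)·det([[12, -9, 3], [0, x + 1, 0], [4, -3, x + 2]]) + (21)·det([[12, x + 28, 3], [0, 0, 0], [4, 9, x + 2]]) - (-7)·det([[12, x + 28, -9], [0, 0, x + 1], [4, 9, -3]]).

Evaluating gives χ_A(x) = x^4 + 4x^3 + 6x^2 + 4x + 1 = (x + 1)^4.

χ_A(x) = (x + 1)^4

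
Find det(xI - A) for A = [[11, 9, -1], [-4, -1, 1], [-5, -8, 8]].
χ_A(x) = (x - 6)^3

xI - A = [[x - 11, -9, 1], [4, x + 1, -1], [5, 8, x - 8]].

Expanding det(xI - A) along the first row:
det(xI - A) = + (x - 11)·det([[x + 1, -1], [8, x - 8]]) - (-9)·det([[4, -1], [5, x - 8]]) + (1)·det([[4, x + 1], [5, 8]]).

Evaluating gives χ_A(x) = x^3 - 18x^2 + 108x - 216 = (x - 6)^3.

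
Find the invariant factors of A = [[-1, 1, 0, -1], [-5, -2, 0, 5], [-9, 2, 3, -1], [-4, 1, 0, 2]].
The Jordan structure of A has elementary divisors (x + 2)^2, (x - 3)^2. Arranging the block sizes at each eigenvalue in decreasing order and taking row products gives the invariant factors.

Invariant factors (smallest first, each dividing the next): (x - 3)^2(x + 2)^2.

Check: the last factor (x - 3)^2(x + 2)^2 is the minimal polynomial, and the product (x - 3)^2(x + 2)^2 is the characteristic polynomial.

(x - 3)^2(x + 2)^2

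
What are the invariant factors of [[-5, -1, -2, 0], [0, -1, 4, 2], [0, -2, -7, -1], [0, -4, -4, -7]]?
(x + 5)^2, (x + 5)^2

The Jordan structure of A has elementary divisors (x + 5)^2, (x + 5)^2. Arranging the block sizes at each eigenvalue in decreasing order and taking row products gives the invariant factors.

Invariant factors (smallest first, each dividing the next): (x + 5)^2, (x + 5)^2.

Check: the last factor (x + 5)^2 is the minimal polynomial, and the product (x + 5)^4 is the characteristic polynomial.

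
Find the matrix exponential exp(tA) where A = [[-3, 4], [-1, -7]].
A has Jordan form J = [[-5, 1], [0, -5]] with A = PJP^{-1}, so e^{tA} = P e^{tJ} P^{-1}.

For a Jordan block J_k(λ), e^{tJ_k(λ)} = e^{λt} · (I + tN + t^2 N^2/2! + ... + t^{k-1} N^{k-1}/(k-1)!) where N is the nilpotent superdiagonal part.

Assembling the blocks and conjugating back gives the entries of e^{tA} as shown above.

e^{tA} = [[(2*t + 1)*e^{-5*t}, 4*t*e^{-5*t}], [-t*e^{-5*t}, (1 - 2*t)*e^{-5*t}]]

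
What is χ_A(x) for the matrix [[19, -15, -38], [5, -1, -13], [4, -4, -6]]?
xI - A = [[x - 19, 15, 38], [-5, x + 1, 13], [-4, 4, x + 6]].

Expanding det(xI - A) along the first row:
det(xI - A) = + (x - 19)·det([[x + 1, 13], [4, x + 6]]) - (15)·det([[-5, 13], [-4, x + 6]]) + (38)·det([[-5, x + 1], [-4, 4]]).

Evaluating gives χ_A(x) = x^3 - 12x^2 + 48x - 64 = (x - 4)^3.

χ_A(x) = (x - 4)^3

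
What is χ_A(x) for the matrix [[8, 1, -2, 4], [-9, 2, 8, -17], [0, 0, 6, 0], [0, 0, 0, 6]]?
xI - A = [[x - 8, -1, 2, -4], [9, x - 2, -8, 17], [0, 0, x - 6, 0], [0, 0, 0, x - 6]].

Expanding det(xI - A) along the first row:
det(xI - A) = + (x - 8)·det([[x - 2, -8, 17], [0, x - 6, 0], [0, 0, x - 6]]) - (-1)·det([[9, -8, 17], [0, x - 6, 0], [0, 0, x - 6]]) + (2)·det([[9, x - 2, 17], [0, 0, 0], [0, 0, x - 6]]) - (-4)·det([[9, x - 2, -8], [0, 0, x - 6], [0, 0, 0]]).

Evaluating gives χ_A(x) = x^4 - 22x^3 + 181x^2 - 660x + 900 = (x - 6)^2(x - 5)^2.

χ_A(x) = (x - 6)^2(x - 5)^2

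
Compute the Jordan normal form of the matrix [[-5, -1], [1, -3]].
The characteristic polynomial is det(xI - A) = (x + 4)^2, so the eigenvalues are -4 (algebraic multiplicity 2).

For λ = -4: rank(A + 4I) = 1, rank((A + 4I)^2) = 0. The eigenspace has dimension 2 - 1 = 1, so there is 1 Jordan block; the rank sequence gives block sizes [2].

Assembling the blocks gives the Jordan form J above.

J = [[-4, 1], [0, -4]]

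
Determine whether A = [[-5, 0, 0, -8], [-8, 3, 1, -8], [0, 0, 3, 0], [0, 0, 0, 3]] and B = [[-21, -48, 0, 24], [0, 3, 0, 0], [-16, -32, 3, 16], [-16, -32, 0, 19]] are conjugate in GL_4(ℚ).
Both have characteristic polynomial (x - 3)^3(x + 5), but the minimal polynomial of A is (x - 3)^2(x + 5) while the minimal polynomial of B is (x - 3)(x + 5). The minimal polynomial is a similarity invariant, so A and B are not similar.

No.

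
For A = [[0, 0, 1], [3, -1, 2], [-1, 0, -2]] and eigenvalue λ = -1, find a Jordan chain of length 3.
We seek v_1 ∈ ker((A + I)^3) \ ker((A + I)^2), then set v_{i+1} = (A + I) v_i.

One such chain is v_1 = [[0, 2, 1]]^T, v_2 = [[1, 2, -1]]^T, v_3 = [[0, 1, 0]]^T. Check: (A + I) v_3 = [[0, 0, 0]]^T = 0.

v_1 = [[0, 2, 1]]^T, v_2 = [[1, 2, -1]]^T, v_3 = [[0, 1, 0]]^T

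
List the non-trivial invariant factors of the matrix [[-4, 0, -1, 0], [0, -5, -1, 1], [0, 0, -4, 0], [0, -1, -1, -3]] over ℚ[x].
The Jordan structure of A has elementary divisors (x + 4)^2, (x + 4)^2. Arranging the block sizes at each eigenvalue in decreasing order and taking row products gives the invariant factors.

Invariant factors (smallest first, each dividing the next): (x + 4)^2, (x + 4)^2.

Check: the last factor (x + 4)^2 is the minimal polynomial, and the product (x + 4)^4 is the characteristic polynomial.

(x + 4)^2, (x + 4)^2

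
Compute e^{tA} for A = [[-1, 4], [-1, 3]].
e^{tA} = [[(1 - 2*t)*e^{t}, 4*t*e^{t}], [-t*e^{t}, (2*t + 1)*e^{t}]]

A has Jordan form J = [[1, 1], [0, 1]] with A = PJP^{-1}, so e^{tA} = P e^{tJ} P^{-1}.

For a Jordan block J_k(λ), e^{tJ_k(λ)} = e^{λt} · (I + tN + t^2 N^2/2! + ... + t^{k-1} N^{k-1}/(k-1)!) where N is the nilpotent superdiagonal part.

Assembling the blocks and conjugating back gives the entries of e^{tA} as shown above.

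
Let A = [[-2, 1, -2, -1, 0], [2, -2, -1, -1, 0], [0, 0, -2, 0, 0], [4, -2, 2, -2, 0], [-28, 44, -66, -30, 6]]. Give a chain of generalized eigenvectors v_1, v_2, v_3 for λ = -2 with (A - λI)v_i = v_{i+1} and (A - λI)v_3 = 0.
v_1 = [[0, -1, -2, 3, 0]]^T, v_2 = [[0, -1, 0, -2, -2]]^T, v_3 = [[1, 2, 0, 2, 0]]^T

We seek v_1 ∈ ker((A + 2I)^3) \ ker((A + 2I)^2), then set v_{i+1} = (A + 2I) v_i.

One such chain is v_1 = [[0, -1, -2, 3, 0]]^T, v_2 = [[0, -1, 0, -2, -2]]^T, v_3 = [[1, 2, 0, 2, 0]]^T. Check: (A + 2I) v_3 = [[0, 0, 0, 0, 0]]^T = 0.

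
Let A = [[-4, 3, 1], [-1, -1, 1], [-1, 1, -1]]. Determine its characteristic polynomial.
χ_A(x) = (x + 2)^3

xI - A = [[x + 4, -3, -1], [1, x + 1, -1], [1, -1, x + 1]].

Expanding det(xI - A) along the first row:
det(xI - A) = + (x + 4)·det([[x + 1, -1], [-1, x + 1]]) - (-3)·det([[1, -1], [1, x + 1]]) + (-1)·det([[1, x + 1], [1, -1]]).

Evaluating gives χ_A(x) = x^3 + 6x^2 + 12x + 8 = (x + 2)^3.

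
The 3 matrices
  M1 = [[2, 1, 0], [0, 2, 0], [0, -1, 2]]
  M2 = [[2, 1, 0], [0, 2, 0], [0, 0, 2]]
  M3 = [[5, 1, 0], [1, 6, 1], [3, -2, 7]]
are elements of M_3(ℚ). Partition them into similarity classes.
Characteristic polynomials: χ_{M1} = (x - 2)^3, χ_{M2} = (x - 2)^3, χ_{M3} = (x - 6)^3.

{M1, M2}: invariant factors x - 2, (x - 2)^2.

{M3}: invariant factors (x - 6)^3.

Matrices are similar if and only if their invariant-factor lists agree; the partition into similarity classes is {M1, M2}, {M3}.

2 classes: {M1, M2}, {M3}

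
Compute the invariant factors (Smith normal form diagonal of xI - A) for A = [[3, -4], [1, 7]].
(x - 5)^2

The Jordan structure of A has elementary divisors (x - 5)^2. Arranging the block sizes at each eigenvalue in decreasing order and taking row products gives the invariant factors.

Invariant factors (smallest first, each dividing the next): (x - 5)^2.

Check: the last factor (x - 5)^2 is the minimal polynomial, and the product (x - 5)^2 is the characteristic polynomial.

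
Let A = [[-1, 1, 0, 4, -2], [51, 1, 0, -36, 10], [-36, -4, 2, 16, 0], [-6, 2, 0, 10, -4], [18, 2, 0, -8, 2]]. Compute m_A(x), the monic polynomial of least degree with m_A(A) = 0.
The characteristic polynomial factors as (x - 6)(x - 2)^4. The minimal polynomial is ∏(x - λ)^{k_λ} where k_λ is the size of the largest Jordan block at λ.

For λ = 2: rank(A - 2I) = 2, and the largest Jordan block has size 2 (the smallest k with rank((A - 2I)^k) = rank((A - 2I)^(k+1))).
For λ = 6: rank(A - 6I) = 4, and the largest Jordan block has size 1 (the smallest k with rank((A - 6I)^k) = rank((A - 6I)^(k+1))).

So m_A(x) = (x - 6)(x - 2)^2.

m_A(x) = (x - 6)(x - 2)^2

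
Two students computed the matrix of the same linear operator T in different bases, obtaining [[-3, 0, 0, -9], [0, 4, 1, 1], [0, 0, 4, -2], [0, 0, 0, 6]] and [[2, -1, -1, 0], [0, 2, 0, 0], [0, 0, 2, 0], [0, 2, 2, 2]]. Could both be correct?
No.

trace(A) = 11 but trace(B) = 8. The trace is a similarity invariant, so A and B are not similar.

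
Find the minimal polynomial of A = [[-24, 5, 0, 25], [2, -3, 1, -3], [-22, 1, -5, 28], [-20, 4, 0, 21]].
The characteristic polynomial factors as (x - 1)(x + 4)^3. The minimal polynomial is ∏(x - λ)^{k_λ} where k_λ is the size of the largest Jordan block at λ.

For λ = -4: rank(A + 4I) = 3, and the largest Jordan block has size 3 (the smallest k with rank((A + 4I)^k) = rank((A + 4I)^(k+1))).
For λ = 1: rank(A - I) = 3, and the largest Jordan block has size 1 (the smallest k with rank((A - I)^k) = rank((A - I)^(k+1))).

So m_A(x) = (x - 1)(x + 4)^3.

m_A(x) = (x - 1)(x + 4)^3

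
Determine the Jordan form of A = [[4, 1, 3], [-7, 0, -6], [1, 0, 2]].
The characteristic polynomial is det(xI - A) = (x - 2)^3, so the eigenvalues are 2 (algebraic multiplicity 3).

For λ = 2: rank(A - 2I) = 2, rank((A - 2I)^2) = 1, rank((A - 2I)^3) = 0. The eigenspace has dimension 3 - 2 = 1, so there is 1 Jordan block; the rank sequence gives block sizes [3].

Assembling the blocks gives the Jordan form J above.

J = [[2, 1, 0], [0, 2, 1], [0, 0, 2]]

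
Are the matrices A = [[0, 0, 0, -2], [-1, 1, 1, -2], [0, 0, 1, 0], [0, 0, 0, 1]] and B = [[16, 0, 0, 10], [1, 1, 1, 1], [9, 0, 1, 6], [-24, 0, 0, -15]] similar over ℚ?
Two matrices over a field are similar if and only if they have the same invariant factors.

Both A and B have characteristic polynomial x(x - 1)^3 and minimal polynomial x(x - 1)^2. Computing further, both have invariant factors x - 1, x(x - 1)^2. Hence A and B are similar.

Yes.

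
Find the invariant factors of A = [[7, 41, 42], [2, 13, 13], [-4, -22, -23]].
The Jordan structure of A has elementary divisors (x + 1)^3. Arranging the block sizes at each eigenvalue in decreasing order and taking row products gives the invariant factors.

Invariant factors (smallest first, each dividing the next): (x + 1)^3.

Check: the last factor (x + 1)^3 is the minimal polynomial, and the product (x + 1)^3 is the characteristic polynomial.

(x + 1)^3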